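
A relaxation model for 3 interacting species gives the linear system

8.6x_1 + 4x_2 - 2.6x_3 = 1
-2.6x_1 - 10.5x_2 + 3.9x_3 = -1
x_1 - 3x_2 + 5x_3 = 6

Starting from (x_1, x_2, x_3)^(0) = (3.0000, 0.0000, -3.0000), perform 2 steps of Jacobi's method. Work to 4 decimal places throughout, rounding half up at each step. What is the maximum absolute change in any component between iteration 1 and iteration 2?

Iteration 1:
  x_1 = (1 - (4)·0.0000 - (-2.6)·-3.0000) / (8.6) = -0.7907
  x_2 = (-1 - (-2.6)·3.0000 - (3.9)·-3.0000) / (-10.5) = -1.7619
  x_3 = (6 - (1)·3.0000 - (-3)·0.0000) / (5) = 0.6000
Iteration 2:
  x_1 = (1 - (4)·-1.7619 - (-2.6)·0.6000) / (8.6) = 1.1172
  x_2 = (-1 - (-2.6)·-0.7907 - (3.9)·0.6000) / (-10.5) = 0.5139
  x_3 = (6 - (1)·-0.7907 - (-3)·-1.7619) / (5) = 0.3010
Change: (1.9079, 2.2758, -0.2990) → max |·| = 2.2758

2.2758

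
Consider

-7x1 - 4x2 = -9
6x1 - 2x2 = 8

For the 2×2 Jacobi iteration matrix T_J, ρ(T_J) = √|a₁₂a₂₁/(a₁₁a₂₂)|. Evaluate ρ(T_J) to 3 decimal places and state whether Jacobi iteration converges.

a₁₂a₂₁/(a₁₁a₂₂) = (-4)·(6) / ((-7)·(-2)) = -1.714286
ρ = √|-1.714286| = √1.714286 = 1.309
ρ > 1, so Jacobi diverges

1.309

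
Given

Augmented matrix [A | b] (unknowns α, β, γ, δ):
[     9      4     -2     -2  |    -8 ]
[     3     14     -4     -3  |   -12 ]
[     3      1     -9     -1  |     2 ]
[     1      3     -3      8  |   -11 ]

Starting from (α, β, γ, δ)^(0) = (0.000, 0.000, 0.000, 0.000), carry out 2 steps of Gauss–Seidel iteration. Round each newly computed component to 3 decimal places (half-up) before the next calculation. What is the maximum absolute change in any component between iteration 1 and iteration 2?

Iteration 1:
  α = (-8 - (4)·0.000 - (-2)·0.000 - (-2)·0.000) / (9) = -0.889
  β = (-12 - (3)·-0.889 - (-4)·0.000 - (-3)·0.000) / (14) = -0.667
  γ = (2 - (3)·-0.889 - (1)·-0.667 - (-1)·0.000) / (-9) = -0.593
  δ = (-11 - (1)·-0.889 - (3)·-0.667 - (-3)·-0.593) / (8) = -1.236
Iteration 2:
  α = (-8 - (4)·-0.667 - (-2)·-0.593 - (-2)·-1.236) / (9) = -0.999
  β = (-12 - (3)·-0.999 - (-4)·-0.593 - (-3)·-1.236) / (14) = -1.077
  γ = (2 - (3)·-0.999 - (1)·-1.077 - (-1)·-1.236) / (-9) = -0.538
  δ = (-11 - (1)·-0.999 - (3)·-1.077 - (-3)·-0.538) / (8) = -1.048
Change: (-0.110, -0.410, 0.055, 0.188) → max |·| = 0.410

0.410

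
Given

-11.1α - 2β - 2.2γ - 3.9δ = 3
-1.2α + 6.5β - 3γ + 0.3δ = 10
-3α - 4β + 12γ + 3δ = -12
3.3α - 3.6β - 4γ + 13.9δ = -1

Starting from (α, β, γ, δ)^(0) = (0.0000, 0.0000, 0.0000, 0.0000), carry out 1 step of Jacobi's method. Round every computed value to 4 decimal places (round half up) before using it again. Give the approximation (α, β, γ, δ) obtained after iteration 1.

Iteration 1:
  α = (3 - (-2)·0.0000 - (-2.2)·0.0000 - (-3.9)·0.0000) / (-11.1) = -0.2703
  β = (10 - (-1.2)·0.0000 - (-3)·0.0000 - (0.3)·0.0000) / (6.5) = 1.5385
  γ = (-12 - (-3)·0.0000 - (-4)·0.0000 - (3)·0.0000) / (12) = -1.0000
  δ = (-1 - (3.3)·0.0000 - (-3.6)·0.0000 - (-4)·0.0000) / (13.9) = -0.0719

(-0.2703, 1.5385, -1.0000, -0.0719)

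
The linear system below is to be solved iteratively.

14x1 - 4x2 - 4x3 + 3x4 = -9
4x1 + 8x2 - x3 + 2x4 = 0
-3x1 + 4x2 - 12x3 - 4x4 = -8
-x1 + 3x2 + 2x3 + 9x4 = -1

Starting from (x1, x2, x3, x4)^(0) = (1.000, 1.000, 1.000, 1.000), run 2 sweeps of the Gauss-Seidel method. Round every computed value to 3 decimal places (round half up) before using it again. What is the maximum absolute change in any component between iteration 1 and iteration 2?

Iteration 1:
  x1 = (-9 - (-4)·1.000 - (-4)·1.000 - (3)·1.000) / (14) = -0.286
  x2 = (0 - (4)·-0.286 - (-1)·1.000 - (2)·1.000) / (8) = 0.018
  x3 = (-8 - (-3)·-0.286 - (4)·0.018 - (-4)·1.000) / (-12) = 0.411
  x4 = (-1 - (-1)·-0.286 - (3)·0.018 - (2)·0.411) / (9) = -0.240
Iteration 2:
  x1 = (-9 - (-4)·0.018 - (-4)·0.411 - (3)·-0.240) / (14) = -0.469
  x2 = (0 - (4)·-0.469 - (-1)·0.411 - (2)·-0.240) / (8) = 0.346
  x3 = (-8 - (-3)·-0.469 - (4)·0.346 - (-4)·-0.240) / (-12) = 0.979
  x4 = (-1 - (-1)·-0.469 - (3)·0.346 - (2)·0.979) / (9) = -0.496
Change: (-0.183, 0.328, 0.568, -0.256) → max |·| = 0.568

0.568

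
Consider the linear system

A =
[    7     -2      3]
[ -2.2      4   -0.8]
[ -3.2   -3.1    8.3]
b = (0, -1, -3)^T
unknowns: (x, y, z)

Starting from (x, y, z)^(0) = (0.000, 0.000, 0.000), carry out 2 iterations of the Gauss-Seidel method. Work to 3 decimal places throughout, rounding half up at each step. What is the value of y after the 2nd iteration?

-0.273

Iteration 1:
  x = (0 - (-2)·0.000 - (3)·0.000) / (7) = 0.000
  y = (-1 - (-2.2)·0.000 - (-0.8)·0.000) / (4) = -0.250
  z = (-3 - (-3.2)·0.000 - (-3.1)·-0.250) / (8.3) = -0.455
Iteration 2:
  x = (0 - (-2)·-0.250 - (3)·-0.455) / (7) = 0.124
  y = (-1 - (-2.2)·0.124 - (-0.8)·-0.455) / (4) = -0.273
  z = (-3 - (-3.2)·0.124 - (-3.1)·-0.273) / (8.3) = -0.416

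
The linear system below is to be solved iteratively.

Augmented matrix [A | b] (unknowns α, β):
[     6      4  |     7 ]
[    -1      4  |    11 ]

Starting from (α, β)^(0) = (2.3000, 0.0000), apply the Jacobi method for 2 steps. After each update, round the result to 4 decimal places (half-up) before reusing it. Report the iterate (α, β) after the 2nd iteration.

(-1.0500, 3.0417)

Iteration 1:
  α = (7 - (4)·0.0000) / (6) = 1.1667
  β = (11 - (-1)·2.3000) / (4) = 3.3250
Iteration 2:
  α = (7 - (4)·3.3250) / (6) = -1.0500
  β = (11 - (-1)·1.1667) / (4) = 3.0417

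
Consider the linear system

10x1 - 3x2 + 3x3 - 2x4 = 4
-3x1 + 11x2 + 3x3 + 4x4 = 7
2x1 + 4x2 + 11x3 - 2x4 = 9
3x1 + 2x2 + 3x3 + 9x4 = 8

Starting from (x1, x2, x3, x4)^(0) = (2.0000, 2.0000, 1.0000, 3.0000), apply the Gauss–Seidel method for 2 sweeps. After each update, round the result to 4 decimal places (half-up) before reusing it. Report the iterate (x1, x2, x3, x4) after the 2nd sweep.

Iteration 1:
  x1 = (4 - (-3)·2.0000 - (3)·1.0000 - (-2)·3.0000) / (10) = 1.3000
  x2 = (7 - (-3)·1.3000 - (3)·1.0000 - (4)·3.0000) / (11) = -0.3727
  x3 = (9 - (2)·1.3000 - (4)·-0.3727 - (-2)·3.0000) / (11) = 1.2628
  x4 = (8 - (3)·1.3000 - (2)·-0.3727 - (3)·1.2628) / (9) = 0.1174
Iteration 2:
  x1 = (4 - (-3)·-0.3727 - (3)·1.2628 - (-2)·0.1174) / (10) = -0.0672
  x2 = (7 - (-3)·-0.0672 - (3)·1.2628 - (4)·0.1174) / (11) = 0.2309
  x3 = (9 - (2)·-0.0672 - (4)·0.2309 - (-2)·0.1174) / (11) = 0.7678
  x4 = (8 - (3)·-0.0672 - (2)·0.2309 - (3)·0.7678) / (9) = 0.6040

(-0.0672, 0.2309, 0.7678, 0.6040)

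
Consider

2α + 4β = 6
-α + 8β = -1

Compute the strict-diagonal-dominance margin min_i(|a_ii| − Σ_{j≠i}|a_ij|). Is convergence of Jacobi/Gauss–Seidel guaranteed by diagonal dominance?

row 1: |2| − (4) = -2
row 2: |8| − (1) = 7
minimum over rows = -2 → not strictly diagonally dominant

-2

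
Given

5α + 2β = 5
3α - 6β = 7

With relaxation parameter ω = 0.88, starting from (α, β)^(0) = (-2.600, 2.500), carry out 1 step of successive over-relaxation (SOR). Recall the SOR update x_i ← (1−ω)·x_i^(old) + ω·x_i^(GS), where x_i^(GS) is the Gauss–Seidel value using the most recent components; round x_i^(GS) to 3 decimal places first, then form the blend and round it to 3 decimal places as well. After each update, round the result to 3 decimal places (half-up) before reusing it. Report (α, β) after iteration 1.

(-0.312, -0.864)

Iteration 1:
  α: GS value = (5 - (2)·2.500) / (5) = 0.000;  α ← (1−ω)·-2.600 + ω·0.000 = -0.312
  β: GS value = (7 - (3)·-0.312) / (-6) = -1.323;  β ← (1−ω)·2.500 + ω·-1.323 = -0.864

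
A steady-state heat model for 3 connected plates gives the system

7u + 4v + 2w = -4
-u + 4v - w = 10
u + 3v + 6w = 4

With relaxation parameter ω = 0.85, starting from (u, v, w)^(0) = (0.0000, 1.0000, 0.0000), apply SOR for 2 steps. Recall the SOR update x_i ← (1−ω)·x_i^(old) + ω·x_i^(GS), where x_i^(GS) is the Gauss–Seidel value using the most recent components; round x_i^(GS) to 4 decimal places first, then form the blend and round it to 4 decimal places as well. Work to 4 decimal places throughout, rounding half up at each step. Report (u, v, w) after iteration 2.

Iteration 1:
  u: GS value = (-4 - (4)·1.0000 - (2)·0.0000) / (7) = -1.1429;  u ← (1−ω)·0.0000 + ω·-1.1429 = -0.9715
  v: GS value = (10 - (-1)·-0.9715 - (-1)·0.0000) / (4) = 2.2571;  v ← (1−ω)·1.0000 + ω·2.2571 = 2.0685
  w: GS value = (4 - (1)·-0.9715 - (3)·2.0685) / (6) = -0.2057;  w ← (1−ω)·0.0000 + ω·-0.2057 = -0.1748
Iteration 2:
  u: GS value = (-4 - (4)·2.0685 - (2)·-0.1748) / (7) = -1.7035;  u ← (1−ω)·-0.9715 + ω·-1.7035 = -1.5937
  v: GS value = (10 - (-1)·-1.5937 - (-1)·-0.1748) / (4) = 2.0579;  v ← (1−ω)·2.0685 + ω·2.0579 = 2.0595
  w: GS value = (4 - (1)·-1.5937 - (3)·2.0595) / (6) = -0.0975;  w ← (1−ω)·-0.1748 + ω·-0.0975 = -0.1091

(-1.5937, 2.0595, -0.1091)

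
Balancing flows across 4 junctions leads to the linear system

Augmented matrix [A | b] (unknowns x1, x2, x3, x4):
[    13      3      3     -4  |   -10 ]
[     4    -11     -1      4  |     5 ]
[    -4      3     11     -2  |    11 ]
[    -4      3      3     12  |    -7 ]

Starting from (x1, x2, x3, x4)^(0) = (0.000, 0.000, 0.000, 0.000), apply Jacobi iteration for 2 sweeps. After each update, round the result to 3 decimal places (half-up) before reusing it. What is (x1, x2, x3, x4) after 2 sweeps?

Iteration 1:
  x1 = (-10 - (3)·0.000 - (3)·0.000 - (-4)·0.000) / (13) = -0.769
  x2 = (5 - (4)·0.000 - (-1)·0.000 - (4)·0.000) / (-11) = -0.455
  x3 = (11 - (-4)·0.000 - (3)·0.000 - (-2)·0.000) / (11) = 1.000
  x4 = (-7 - (-4)·0.000 - (3)·0.000 - (3)·0.000) / (12) = -0.583
Iteration 2:
  x1 = (-10 - (3)·-0.455 - (3)·1.000 - (-4)·-0.583) / (13) = -1.074
  x2 = (5 - (4)·-0.769 - (-1)·1.000 - (4)·-0.583) / (-11) = -1.037
  x3 = (11 - (-4)·-0.769 - (3)·-0.455 - (-2)·-0.583) / (11) = 0.738
  x4 = (-7 - (-4)·-0.769 - (3)·-0.455 - (3)·1.000) / (12) = -0.976

(-1.074, -1.037, 0.738, -0.976)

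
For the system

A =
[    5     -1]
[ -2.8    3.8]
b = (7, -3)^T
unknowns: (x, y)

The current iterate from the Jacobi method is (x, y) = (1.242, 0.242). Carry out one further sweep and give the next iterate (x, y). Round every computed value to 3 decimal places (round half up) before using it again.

One sweep:
  x = (7 - (-1)·0.242) / (5) = 1.448
  y = (-3 - (-2.8)·1.242) / (3.8) = 0.126

(1.448, 0.126)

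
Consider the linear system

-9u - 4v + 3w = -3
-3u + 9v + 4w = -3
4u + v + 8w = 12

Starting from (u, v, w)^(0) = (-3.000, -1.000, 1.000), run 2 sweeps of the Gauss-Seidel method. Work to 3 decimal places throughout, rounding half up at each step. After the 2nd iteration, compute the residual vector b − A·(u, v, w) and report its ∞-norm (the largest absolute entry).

Iteration 1:
  u = (-3 - (-4)·-1.000 - (3)·1.000) / (-9) = 1.111
  v = (-3 - (-3)·1.111 - (4)·1.000) / (9) = -0.407
  w = (12 - (4)·1.111 - (1)·-0.407) / (8) = 0.995
Iteration 2:
  u = (-3 - (-4)·-0.407 - (3)·0.995) / (-9) = 0.846
  v = (-3 - (-3)·0.846 - (4)·0.995) / (9) = -0.494
  w = (12 - (4)·0.846 - (1)·-0.494) / (8) = 1.139
Residual b − A·x = (-0.779, -0.572, -0.002); ∞-norm = 0.779

0.779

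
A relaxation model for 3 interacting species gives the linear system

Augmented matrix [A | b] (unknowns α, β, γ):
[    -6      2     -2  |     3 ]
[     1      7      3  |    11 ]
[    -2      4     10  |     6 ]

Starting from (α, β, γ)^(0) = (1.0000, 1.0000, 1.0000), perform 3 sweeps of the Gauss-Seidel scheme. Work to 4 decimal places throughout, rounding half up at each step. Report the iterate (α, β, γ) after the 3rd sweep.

Iteration 1:
  α = (3 - (2)·1.0000 - (-2)·1.0000) / (-6) = -0.5000
  β = (11 - (1)·-0.5000 - (3)·1.0000) / (7) = 1.2143
  γ = (6 - (-2)·-0.5000 - (4)·1.2143) / (10) = 0.0143
Iteration 2:
  α = (3 - (2)·1.2143 - (-2)·0.0143) / (-6) = -0.1000
  β = (11 - (1)·-0.1000 - (3)·0.0143) / (7) = 1.5796
  γ = (6 - (-2)·-0.1000 - (4)·1.5796) / (10) = -0.0518
Iteration 3:
  α = (3 - (2)·1.5796 - (-2)·-0.0518) / (-6) = 0.0438
  β = (11 - (1)·0.0438 - (3)·-0.0518) / (7) = 1.5874
  γ = (6 - (-2)·0.0438 - (4)·1.5874) / (10) = -0.0262

(0.0438, 1.5874, -0.0262)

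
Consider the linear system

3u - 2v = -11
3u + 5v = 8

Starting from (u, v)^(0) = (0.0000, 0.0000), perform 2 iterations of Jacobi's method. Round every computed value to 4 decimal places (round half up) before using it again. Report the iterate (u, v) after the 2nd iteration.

(-2.6000, 3.8000)

Iteration 1:
  u = (-11 - (-2)·0.0000) / (3) = -3.6667
  v = (8 - (3)·0.0000) / (5) = 1.6000
Iteration 2:
  u = (-11 - (-2)·1.6000) / (3) = -2.6000
  v = (8 - (3)·-3.6667) / (5) = 3.8000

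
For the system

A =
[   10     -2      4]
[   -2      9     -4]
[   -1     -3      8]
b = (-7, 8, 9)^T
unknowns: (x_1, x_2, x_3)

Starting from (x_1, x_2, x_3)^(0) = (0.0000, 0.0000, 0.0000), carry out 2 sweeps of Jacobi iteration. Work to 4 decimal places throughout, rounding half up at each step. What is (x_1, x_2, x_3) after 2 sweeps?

(-0.9722, 1.2333, 1.3708)

Iteration 1:
  x_1 = (-7 - (-2)·0.0000 - (4)·0.0000) / (10) = -0.7000
  x_2 = (8 - (-2)·0.0000 - (-4)·0.0000) / (9) = 0.8889
  x_3 = (9 - (-1)·0.0000 - (-3)·0.0000) / (8) = 1.1250
Iteration 2:
  x_1 = (-7 - (-2)·0.8889 - (4)·1.1250) / (10) = -0.9722
  x_2 = (8 - (-2)·-0.7000 - (-4)·1.1250) / (9) = 1.2333
  x_3 = (9 - (-1)·-0.7000 - (-3)·0.8889) / (8) = 1.3708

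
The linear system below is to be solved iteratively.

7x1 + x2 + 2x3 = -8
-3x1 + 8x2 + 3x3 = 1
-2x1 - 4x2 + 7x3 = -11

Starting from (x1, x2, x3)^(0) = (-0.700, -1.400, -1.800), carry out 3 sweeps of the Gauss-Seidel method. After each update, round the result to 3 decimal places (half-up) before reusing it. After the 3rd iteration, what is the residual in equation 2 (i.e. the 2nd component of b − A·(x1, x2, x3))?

Iteration 1:
  x1 = (-8 - (1)·-1.400 - (2)·-1.800) / (7) = -0.429
  x2 = (1 - (-3)·-0.429 - (3)·-1.800) / (8) = 0.639
  x3 = (-11 - (-2)·-0.429 - (-4)·0.639) / (7) = -1.329
Iteration 2:
  x1 = (-8 - (1)·0.639 - (2)·-1.329) / (7) = -0.854
  x2 = (1 - (-3)·-0.854 - (3)·-1.329) / (8) = 0.303
  x3 = (-11 - (-2)·-0.854 - (-4)·0.303) / (7) = -1.642
Iteration 3:
  x1 = (-8 - (1)·0.303 - (2)·-1.642) / (7) = -0.717
  x2 = (1 - (-3)·-0.717 - (3)·-1.642) / (8) = 0.472
  x3 = (-11 - (-2)·-0.717 - (-4)·0.472) / (7) = -1.507
Residual b − A·x = (-0.439, -0.406, 0.003)

-0.406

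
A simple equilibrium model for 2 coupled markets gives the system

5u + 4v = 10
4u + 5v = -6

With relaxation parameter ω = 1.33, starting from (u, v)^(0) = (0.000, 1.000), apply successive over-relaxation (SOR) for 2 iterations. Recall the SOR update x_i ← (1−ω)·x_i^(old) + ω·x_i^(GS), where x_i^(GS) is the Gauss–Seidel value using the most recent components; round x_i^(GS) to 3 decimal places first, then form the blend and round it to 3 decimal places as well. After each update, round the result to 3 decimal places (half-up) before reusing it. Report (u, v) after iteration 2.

(5.989, -6.772)

Iteration 1:
  u: GS value = (10 - (4)·1.000) / (5) = 1.200;  u ← (1−ω)·0.000 + ω·1.200 = 1.596
  v: GS value = (-6 - (4)·1.596) / (5) = -2.477;  v ← (1−ω)·1.000 + ω·-2.477 = -3.624
Iteration 2:
  u: GS value = (10 - (4)·-3.624) / (5) = 4.899;  u ← (1−ω)·1.596 + ω·4.899 = 5.989
  v: GS value = (-6 - (4)·5.989) / (5) = -5.991;  v ← (1−ω)·-3.624 + ω·-5.991 = -6.772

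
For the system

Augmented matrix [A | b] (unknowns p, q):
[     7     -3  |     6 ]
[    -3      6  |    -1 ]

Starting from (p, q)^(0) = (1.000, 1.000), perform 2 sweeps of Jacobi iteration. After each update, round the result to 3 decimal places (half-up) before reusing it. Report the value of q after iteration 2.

Iteration 1:
  p = (6 - (-3)·1.000) / (7) = 1.286
  q = (-1 - (-3)·1.000) / (6) = 0.333
Iteration 2:
  p = (6 - (-3)·0.333) / (7) = 1.000
  q = (-1 - (-3)·1.286) / (6) = 0.476

0.476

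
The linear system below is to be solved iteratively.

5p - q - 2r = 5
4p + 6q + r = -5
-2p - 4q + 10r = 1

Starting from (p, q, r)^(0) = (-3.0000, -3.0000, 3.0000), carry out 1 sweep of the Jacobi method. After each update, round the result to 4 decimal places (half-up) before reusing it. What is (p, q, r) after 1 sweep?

(1.6000, 0.6667, -1.7000)

Iteration 1:
  p = (5 - (-1)·-3.0000 - (-2)·3.0000) / (5) = 1.6000
  q = (-5 - (4)·-3.0000 - (1)·3.0000) / (6) = 0.6667
  r = (1 - (-2)·-3.0000 - (-4)·-3.0000) / (10) = -1.7000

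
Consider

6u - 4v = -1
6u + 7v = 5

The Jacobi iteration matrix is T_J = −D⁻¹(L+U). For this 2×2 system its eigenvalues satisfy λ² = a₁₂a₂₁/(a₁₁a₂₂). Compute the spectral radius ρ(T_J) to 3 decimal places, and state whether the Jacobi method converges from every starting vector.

0.756

a₁₂a₂₁/(a₁₁a₂₂) = (-4)·(6) / ((6)·(7)) = -0.571429
ρ = √|-0.571429| = √0.571429 = 0.756
ρ < 1, so Jacobi converges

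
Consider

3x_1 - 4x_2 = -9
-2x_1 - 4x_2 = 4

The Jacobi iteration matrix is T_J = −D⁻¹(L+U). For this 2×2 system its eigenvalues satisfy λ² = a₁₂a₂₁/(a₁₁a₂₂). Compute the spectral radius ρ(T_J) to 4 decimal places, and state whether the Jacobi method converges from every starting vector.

a₁₂a₂₁/(a₁₁a₂₂) = (-4)·(-2) / ((3)·(-4)) = -0.666667
ρ = √|-0.666667| = √0.666667 = 0.8165
ρ < 1, so Jacobi converges

0.8165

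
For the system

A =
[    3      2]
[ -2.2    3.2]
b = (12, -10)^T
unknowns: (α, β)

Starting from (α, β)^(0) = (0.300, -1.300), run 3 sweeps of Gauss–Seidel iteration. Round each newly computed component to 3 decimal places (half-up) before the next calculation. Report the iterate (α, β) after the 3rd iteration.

Iteration 1:
  α = (12 - (2)·-1.300) / (3) = 4.867
  β = (-10 - (-2.2)·4.867) / (3.2) = 0.221
Iteration 2:
  α = (12 - (2)·0.221) / (3) = 3.853
  β = (-10 - (-2.2)·3.853) / (3.2) = -0.476
Iteration 3:
  α = (12 - (2)·-0.476) / (3) = 4.317
  β = (-10 - (-2.2)·4.317) / (3.2) = -0.157

(4.317, -0.157)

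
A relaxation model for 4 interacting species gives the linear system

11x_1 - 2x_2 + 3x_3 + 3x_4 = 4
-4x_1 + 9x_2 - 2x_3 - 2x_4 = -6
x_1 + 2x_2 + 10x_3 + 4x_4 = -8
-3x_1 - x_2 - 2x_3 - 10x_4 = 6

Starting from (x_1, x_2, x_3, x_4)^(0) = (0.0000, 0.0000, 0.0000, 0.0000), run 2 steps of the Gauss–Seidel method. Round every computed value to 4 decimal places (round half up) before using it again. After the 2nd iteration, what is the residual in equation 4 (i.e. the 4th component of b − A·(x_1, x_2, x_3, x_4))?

0.0002

Iteration 1:
  x_1 = (4 - (-2)·0.0000 - (3)·0.0000 - (3)·0.0000) / (11) = 0.3636
  x_2 = (-6 - (-4)·0.3636 - (-2)·0.0000 - (-2)·0.0000) / (9) = -0.5051
  x_3 = (-8 - (1)·0.3636 - (2)·-0.5051 - (4)·0.0000) / (10) = -0.7353
  x_4 = (6 - (-3)·0.3636 - (-1)·-0.5051 - (-2)·-0.7353) / (-10) = -0.5115
Iteration 2:
  x_1 = (4 - (-2)·-0.5051 - (3)·-0.7353 - (3)·-0.5115) / (11) = 0.6118
  x_2 = (-6 - (-4)·0.6118 - (-2)·-0.7353 - (-2)·-0.5115) / (9) = -0.6718
  x_3 = (-8 - (1)·0.6118 - (2)·-0.6718 - (4)·-0.5115) / (10) = -0.5222
  x_4 = (6 - (-3)·0.6118 - (-1)·-0.6718 - (-2)·-0.5222) / (-10) = -0.6119
Residual b − A·x = (-0.6711, 0.2252, 0.4014, 0.0002)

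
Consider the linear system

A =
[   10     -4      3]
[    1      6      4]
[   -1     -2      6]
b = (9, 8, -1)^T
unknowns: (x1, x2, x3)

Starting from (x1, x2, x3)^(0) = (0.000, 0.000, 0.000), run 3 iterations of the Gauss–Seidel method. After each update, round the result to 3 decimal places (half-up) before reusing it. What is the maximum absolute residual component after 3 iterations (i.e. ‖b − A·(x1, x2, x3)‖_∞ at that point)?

Iteration 1:
  x1 = (9 - (-4)·0.000 - (3)·0.000) / (10) = 0.900
  x2 = (8 - (1)·0.900 - (4)·0.000) / (6) = 1.183
  x3 = (-1 - (-1)·0.900 - (-2)·1.183) / (6) = 0.378
Iteration 2:
  x1 = (9 - (-4)·1.183 - (3)·0.378) / (10) = 1.260
  x2 = (8 - (1)·1.260 - (4)·0.378) / (6) = 0.871
  x3 = (-1 - (-1)·1.260 - (-2)·0.871) / (6) = 0.334
Iteration 3:
  x1 = (9 - (-4)·0.871 - (3)·0.334) / (10) = 1.148
  x2 = (8 - (1)·1.148 - (4)·0.334) / (6) = 0.919
  x3 = (-1 - (-1)·1.148 - (-2)·0.919) / (6) = 0.331
Residual b − A·x = (0.203, 0.014, 0.000); ∞-norm = 0.203

0.203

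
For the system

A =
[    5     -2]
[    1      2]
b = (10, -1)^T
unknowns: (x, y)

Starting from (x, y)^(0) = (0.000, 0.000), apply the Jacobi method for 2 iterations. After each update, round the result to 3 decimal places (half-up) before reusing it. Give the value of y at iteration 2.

-1.500

Iteration 1:
  x = (10 - (-2)·0.000) / (5) = 2.000
  y = (-1 - (1)·0.000) / (2) = -0.500
Iteration 2:
  x = (10 - (-2)·-0.500) / (5) = 1.800
  y = (-1 - (1)·2.000) / (2) = -1.500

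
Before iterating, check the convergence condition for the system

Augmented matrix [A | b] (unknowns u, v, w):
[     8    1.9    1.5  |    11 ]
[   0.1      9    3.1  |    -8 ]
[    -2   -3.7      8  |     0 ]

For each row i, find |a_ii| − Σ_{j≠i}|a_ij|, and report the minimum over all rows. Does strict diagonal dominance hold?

2.3

row 1: |8| − (1.9+1.5) = 4.6
row 2: |9| − (0.1+3.1) = 5.8
row 3: |8| − (2+3.7) = 2.3
minimum over rows = 2.3 → strictly diagonally dominant (convergence guaranteed)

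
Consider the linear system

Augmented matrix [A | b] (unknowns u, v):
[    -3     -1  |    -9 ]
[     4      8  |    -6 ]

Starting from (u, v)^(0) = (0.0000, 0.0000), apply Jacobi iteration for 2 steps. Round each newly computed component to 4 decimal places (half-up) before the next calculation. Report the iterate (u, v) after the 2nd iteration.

(3.2500, -2.2500)

Iteration 1:
  u = (-9 - (-1)·0.0000) / (-3) = 3.0000
  v = (-6 - (4)·0.0000) / (8) = -0.7500
Iteration 2:
  u = (-9 - (-1)·-0.7500) / (-3) = 3.2500
  v = (-6 - (4)·3.0000) / (8) = -2.2500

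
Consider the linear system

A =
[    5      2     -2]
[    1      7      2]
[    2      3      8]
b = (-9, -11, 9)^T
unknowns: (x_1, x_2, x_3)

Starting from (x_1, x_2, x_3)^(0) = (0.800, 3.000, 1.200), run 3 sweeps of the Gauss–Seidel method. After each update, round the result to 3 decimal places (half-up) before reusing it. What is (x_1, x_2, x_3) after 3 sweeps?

Iteration 1:
  x_1 = (-9 - (2)·3.000 - (-2)·1.200) / (5) = -2.520
  x_2 = (-11 - (1)·-2.520 - (2)·1.200) / (7) = -1.554
  x_3 = (9 - (2)·-2.520 - (3)·-1.554) / (8) = 2.338
Iteration 2:
  x_1 = (-9 - (2)·-1.554 - (-2)·2.338) / (5) = -0.243
  x_2 = (-11 - (1)·-0.243 - (2)·2.338) / (7) = -2.205
  x_3 = (9 - (2)·-0.243 - (3)·-2.205) / (8) = 2.013
Iteration 3:
  x_1 = (-9 - (2)·-2.205 - (-2)·2.013) / (5) = -0.113
  x_2 = (-11 - (1)·-0.113 - (2)·2.013) / (7) = -2.130
  x_3 = (9 - (2)·-0.113 - (3)·-2.130) / (8) = 1.952

(-0.113, -2.130, 1.952)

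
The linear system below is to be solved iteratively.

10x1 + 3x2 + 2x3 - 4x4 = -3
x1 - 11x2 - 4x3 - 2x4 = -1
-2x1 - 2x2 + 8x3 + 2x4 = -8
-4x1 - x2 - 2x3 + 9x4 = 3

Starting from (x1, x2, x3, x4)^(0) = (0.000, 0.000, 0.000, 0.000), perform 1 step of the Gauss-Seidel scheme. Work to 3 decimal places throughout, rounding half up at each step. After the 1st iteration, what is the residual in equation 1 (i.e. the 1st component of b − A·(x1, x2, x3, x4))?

Iteration 1:
  x1 = (-3 - (3)·0.000 - (2)·0.000 - (-4)·0.000) / (10) = -0.300
  x2 = (-1 - (1)·-0.300 - (-4)·0.000 - (-2)·0.000) / (-11) = 0.064
  x3 = (-8 - (-2)·-0.300 - (-2)·0.064 - (2)·0.000) / (8) = -1.059
  x4 = (3 - (-4)·-0.300 - (-1)·0.064 - (-2)·-1.059) / (9) = -0.028
Residual b − A·x = (1.814, -4.288, 0.056, -0.002)

1.814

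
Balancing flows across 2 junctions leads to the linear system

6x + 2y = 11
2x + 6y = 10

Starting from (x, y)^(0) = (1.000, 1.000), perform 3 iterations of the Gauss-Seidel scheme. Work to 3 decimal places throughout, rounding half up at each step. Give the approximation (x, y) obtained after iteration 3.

Iteration 1:
  x = (11 - (2)·1.000) / (6) = 1.500
  y = (10 - (2)·1.500) / (6) = 1.167
Iteration 2:
  x = (11 - (2)·1.167) / (6) = 1.444
  y = (10 - (2)·1.444) / (6) = 1.185
Iteration 3:
  x = (11 - (2)·1.185) / (6) = 1.438
  y = (10 - (2)·1.438) / (6) = 1.187

(1.438, 1.187)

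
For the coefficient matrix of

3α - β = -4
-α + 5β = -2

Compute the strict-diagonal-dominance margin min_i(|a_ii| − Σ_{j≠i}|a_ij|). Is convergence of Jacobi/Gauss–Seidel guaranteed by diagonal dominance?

row 1: |3| − (1) = 2
row 2: |5| − (1) = 4
minimum over rows = 2 → strictly diagonally dominant (convergence guaranteed)

2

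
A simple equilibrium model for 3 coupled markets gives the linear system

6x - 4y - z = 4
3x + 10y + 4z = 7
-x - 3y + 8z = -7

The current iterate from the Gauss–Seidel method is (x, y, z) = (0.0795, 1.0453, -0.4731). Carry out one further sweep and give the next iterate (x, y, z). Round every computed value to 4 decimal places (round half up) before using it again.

One sweep:
  x = (4 - (-4)·1.0453 - (-1)·-0.4731) / (6) = 1.2847
  y = (7 - (3)·1.2847 - (4)·-0.4731) / (10) = 0.5038
  z = (-7 - (-1)·1.2847 - (-3)·0.5038) / (8) = -0.5255

(1.2847, 0.5038, -0.5255)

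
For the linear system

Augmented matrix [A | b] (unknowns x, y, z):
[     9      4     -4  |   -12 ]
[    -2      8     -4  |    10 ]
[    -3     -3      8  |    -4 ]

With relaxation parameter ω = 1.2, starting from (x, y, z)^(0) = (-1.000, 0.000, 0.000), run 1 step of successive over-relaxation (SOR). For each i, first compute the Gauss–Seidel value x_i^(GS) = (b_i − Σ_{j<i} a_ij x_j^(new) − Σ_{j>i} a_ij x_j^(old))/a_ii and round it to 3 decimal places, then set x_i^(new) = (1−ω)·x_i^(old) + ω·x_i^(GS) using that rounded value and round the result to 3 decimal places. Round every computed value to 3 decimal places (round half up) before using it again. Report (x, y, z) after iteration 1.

(-1.400, 1.080, -0.744)

Iteration 1:
  x: GS value = (-12 - (4)·0.000 - (-4)·0.000) / (9) = -1.333;  x ← (1−ω)·-1.000 + ω·-1.333 = -1.400
  y: GS value = (10 - (-2)·-1.400 - (-4)·0.000) / (8) = 0.900;  y ← (1−ω)·0.000 + ω·0.900 = 1.080
  z: GS value = (-4 - (-3)·-1.400 - (-3)·1.080) / (8) = -0.620;  z ← (1−ω)·0.000 + ω·-0.620 = -0.744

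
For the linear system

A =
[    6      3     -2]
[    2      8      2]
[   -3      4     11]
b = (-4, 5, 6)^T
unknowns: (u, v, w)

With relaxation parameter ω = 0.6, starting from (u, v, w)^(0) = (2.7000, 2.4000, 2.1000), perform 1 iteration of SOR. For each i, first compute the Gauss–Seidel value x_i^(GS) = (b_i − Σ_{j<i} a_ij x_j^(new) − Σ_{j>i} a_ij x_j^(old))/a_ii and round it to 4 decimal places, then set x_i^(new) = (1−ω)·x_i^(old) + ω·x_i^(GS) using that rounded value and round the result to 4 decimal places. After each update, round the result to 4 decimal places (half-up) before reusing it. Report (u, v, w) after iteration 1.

(0.3800, 0.9630, 1.0193)

Iteration 1:
  u: GS value = (-4 - (3)·2.4000 - (-2)·2.1000) / (6) = -1.1667;  u ← (1−ω)·2.7000 + ω·-1.1667 = 0.3800
  v: GS value = (5 - (2)·0.3800 - (2)·2.1000) / (8) = 0.0050;  v ← (1−ω)·2.4000 + ω·0.0050 = 0.9630
  w: GS value = (6 - (-3)·0.3800 - (4)·0.9630) / (11) = 0.2989;  w ← (1−ω)·2.1000 + ω·0.2989 = 1.0193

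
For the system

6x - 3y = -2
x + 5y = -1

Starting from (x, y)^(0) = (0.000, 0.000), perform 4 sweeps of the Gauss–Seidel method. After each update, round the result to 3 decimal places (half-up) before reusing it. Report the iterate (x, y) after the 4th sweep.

Iteration 1:
  x = (-2 - (-3)·0.000) / (6) = -0.333
  y = (-1 - (1)·-0.333) / (5) = -0.133
Iteration 2:
  x = (-2 - (-3)·-0.133) / (6) = -0.400
  y = (-1 - (1)·-0.400) / (5) = -0.120
Iteration 3:
  x = (-2 - (-3)·-0.120) / (6) = -0.393
  y = (-1 - (1)·-0.393) / (5) = -0.121
Iteration 4:
  x = (-2 - (-3)·-0.121) / (6) = -0.394
  y = (-1 - (1)·-0.394) / (5) = -0.121

(-0.394, -0.121)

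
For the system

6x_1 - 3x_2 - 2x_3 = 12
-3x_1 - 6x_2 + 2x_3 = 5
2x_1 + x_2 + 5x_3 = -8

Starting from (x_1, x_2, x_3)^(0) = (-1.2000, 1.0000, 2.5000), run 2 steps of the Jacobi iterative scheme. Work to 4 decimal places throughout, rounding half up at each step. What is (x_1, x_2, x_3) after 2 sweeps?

Iteration 1:
  x_1 = (12 - (-3)·1.0000 - (-2)·2.5000) / (6) = 3.3333
  x_2 = (5 - (-3)·-1.2000 - (2)·2.5000) / (-6) = 0.6000
  x_3 = (-8 - (2)·-1.2000 - (1)·1.0000) / (5) = -1.3200
Iteration 2:
  x_1 = (12 - (-3)·0.6000 - (-2)·-1.3200) / (6) = 1.8600
  x_2 = (5 - (-3)·3.3333 - (2)·-1.3200) / (-6) = -2.9400
  x_3 = (-8 - (2)·3.3333 - (1)·0.6000) / (5) = -3.0533

(1.8600, -2.9400, -3.0533)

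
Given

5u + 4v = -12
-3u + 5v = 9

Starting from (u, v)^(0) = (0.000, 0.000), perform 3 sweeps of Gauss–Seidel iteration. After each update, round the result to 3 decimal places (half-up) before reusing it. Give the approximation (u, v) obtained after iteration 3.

(-2.550, 0.270)

Iteration 1:
  u = (-12 - (4)·0.000) / (5) = -2.400
  v = (9 - (-3)·-2.400) / (5) = 0.360
Iteration 2:
  u = (-12 - (4)·0.360) / (5) = -2.688
  v = (9 - (-3)·-2.688) / (5) = 0.187
Iteration 3:
  u = (-12 - (4)·0.187) / (5) = -2.550
  v = (9 - (-3)·-2.550) / (5) = 0.270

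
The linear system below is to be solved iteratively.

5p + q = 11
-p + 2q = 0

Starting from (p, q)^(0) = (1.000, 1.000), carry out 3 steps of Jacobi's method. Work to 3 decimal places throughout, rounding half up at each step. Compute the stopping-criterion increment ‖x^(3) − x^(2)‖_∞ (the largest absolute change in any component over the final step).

0.100

Iteration 1:
  p = (11 - (1)·1.000) / (5) = 2.000
  q = (0 - (-1)·1.000) / (2) = 0.500
Iteration 2:
  p = (11 - (1)·0.500) / (5) = 2.100
  q = (0 - (-1)·2.000) / (2) = 1.000
Iteration 3:
  p = (11 - (1)·1.000) / (5) = 2.000
  q = (0 - (-1)·2.100) / (2) = 1.050
Change: (-0.100, 0.050) → max |·| = 0.100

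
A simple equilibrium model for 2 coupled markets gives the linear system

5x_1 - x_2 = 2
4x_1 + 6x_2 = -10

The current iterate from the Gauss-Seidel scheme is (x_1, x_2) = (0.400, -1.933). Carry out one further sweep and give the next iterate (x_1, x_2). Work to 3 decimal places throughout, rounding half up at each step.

One sweep:
  x_1 = (2 - (-1)·-1.933) / (5) = 0.013
  x_2 = (-10 - (4)·0.013) / (6) = -1.675

(0.013, -1.675)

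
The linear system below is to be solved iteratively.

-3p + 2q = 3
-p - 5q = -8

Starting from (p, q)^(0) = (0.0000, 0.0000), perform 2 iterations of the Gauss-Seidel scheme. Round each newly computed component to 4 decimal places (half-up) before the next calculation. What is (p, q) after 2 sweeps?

Iteration 1:
  p = (3 - (2)·0.0000) / (-3) = -1.0000
  q = (-8 - (-1)·-1.0000) / (-5) = 1.8000
Iteration 2:
  p = (3 - (2)·1.8000) / (-3) = 0.2000
  q = (-8 - (-1)·0.2000) / (-5) = 1.5600

(0.2000, 1.5600)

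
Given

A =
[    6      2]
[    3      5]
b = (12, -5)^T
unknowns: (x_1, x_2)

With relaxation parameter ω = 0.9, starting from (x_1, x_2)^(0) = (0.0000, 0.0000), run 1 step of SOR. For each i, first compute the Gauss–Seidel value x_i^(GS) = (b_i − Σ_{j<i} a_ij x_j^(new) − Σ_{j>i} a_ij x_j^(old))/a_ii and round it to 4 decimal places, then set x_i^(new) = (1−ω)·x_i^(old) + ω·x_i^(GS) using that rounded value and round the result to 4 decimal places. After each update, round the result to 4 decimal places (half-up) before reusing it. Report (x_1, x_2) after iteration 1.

Iteration 1:
  x_1: GS value = (12 - (2)·0.0000) / (6) = 2.0000;  x_1 ← (1−ω)·0.0000 + ω·2.0000 = 1.8000
  x_2: GS value = (-5 - (3)·1.8000) / (5) = -2.0800;  x_2 ← (1−ω)·0.0000 + ω·-2.0800 = -1.8720

(1.8000, -1.8720)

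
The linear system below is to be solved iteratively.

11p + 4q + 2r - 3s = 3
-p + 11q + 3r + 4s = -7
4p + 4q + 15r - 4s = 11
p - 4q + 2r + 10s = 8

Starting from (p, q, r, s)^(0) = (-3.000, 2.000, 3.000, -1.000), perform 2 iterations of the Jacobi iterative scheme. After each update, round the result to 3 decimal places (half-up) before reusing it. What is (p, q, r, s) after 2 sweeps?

Iteration 1:
  p = (3 - (4)·2.000 - (2)·3.000 - (-3)·-1.000) / (11) = -1.273
  q = (-7 - (-1)·-3.000 - (3)·3.000 - (4)·-1.000) / (11) = -1.364
  r = (11 - (4)·-3.000 - (4)·2.000 - (-4)·-1.000) / (15) = 0.733
  s = (8 - (1)·-3.000 - (-4)·2.000 - (2)·3.000) / (10) = 1.300
Iteration 2:
  p = (3 - (4)·-1.364 - (2)·0.733 - (-3)·1.300) / (11) = 0.990
  q = (-7 - (-1)·-1.273 - (3)·0.733 - (4)·1.300) / (11) = -1.425
  r = (11 - (4)·-1.273 - (4)·-1.364 - (-4)·1.300) / (15) = 1.783
  s = (8 - (1)·-1.273 - (-4)·-1.364 - (2)·0.733) / (10) = 0.235

(0.990, -1.425, 1.783, 0.235)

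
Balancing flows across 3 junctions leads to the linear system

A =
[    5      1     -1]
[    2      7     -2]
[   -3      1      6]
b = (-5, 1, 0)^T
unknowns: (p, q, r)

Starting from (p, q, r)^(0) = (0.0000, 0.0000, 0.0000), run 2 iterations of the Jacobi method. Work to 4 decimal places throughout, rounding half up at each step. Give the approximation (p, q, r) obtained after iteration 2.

Iteration 1:
  p = (-5 - (1)·0.0000 - (-1)·0.0000) / (5) = -1.0000
  q = (1 - (2)·0.0000 - (-2)·0.0000) / (7) = 0.1429
  r = (0 - (-3)·0.0000 - (1)·0.0000) / (6) = 0.0000
Iteration 2:
  p = (-5 - (1)·0.1429 - (-1)·0.0000) / (5) = -1.0286
  q = (1 - (2)·-1.0000 - (-2)·0.0000) / (7) = 0.4286
  r = (0 - (-3)·-1.0000 - (1)·0.1429) / (6) = -0.5238

(-1.0286, 0.4286, -0.5238)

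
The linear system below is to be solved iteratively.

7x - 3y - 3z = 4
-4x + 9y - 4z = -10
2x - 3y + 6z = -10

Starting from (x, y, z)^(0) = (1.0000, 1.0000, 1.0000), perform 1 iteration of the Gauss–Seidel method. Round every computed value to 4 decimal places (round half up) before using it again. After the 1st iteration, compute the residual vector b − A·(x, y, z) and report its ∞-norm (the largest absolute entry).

12.6351

Iteration 1:
  x = (4 - (-3)·1.0000 - (-3)·1.0000) / (7) = 1.4286
  y = (-10 - (-4)·1.4286 - (-4)·1.0000) / (9) = -0.0317
  z = (-10 - (2)·1.4286 - (-3)·-0.0317) / (6) = -2.1587
Residual b − A·x = (-12.5714, -12.6351, -0.0001); ∞-norm = 12.6351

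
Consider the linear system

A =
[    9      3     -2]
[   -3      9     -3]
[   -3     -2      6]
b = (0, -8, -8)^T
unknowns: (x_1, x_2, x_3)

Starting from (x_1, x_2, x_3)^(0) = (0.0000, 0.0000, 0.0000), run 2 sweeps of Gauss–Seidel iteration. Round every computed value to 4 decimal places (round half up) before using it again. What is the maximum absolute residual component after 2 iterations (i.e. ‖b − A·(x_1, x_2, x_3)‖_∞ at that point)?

Iteration 1:
  x_1 = (0 - (3)·0.0000 - (-2)·0.0000) / (9) = 0.0000
  x_2 = (-8 - (-3)·0.0000 - (-3)·0.0000) / (9) = -0.8889
  x_3 = (-8 - (-3)·0.0000 - (-2)·-0.8889) / (6) = -1.6296
Iteration 2:
  x_1 = (0 - (3)·-0.8889 - (-2)·-1.6296) / (9) = -0.0658
  x_2 = (-8 - (-3)·-0.0658 - (-3)·-1.6296) / (9) = -1.4540
  x_3 = (-8 - (-3)·-0.0658 - (-2)·-1.4540) / (6) = -1.8509
Residual b − A·x = (1.2524, -0.6641, 0.0000); ∞-norm = 1.2524

1.2524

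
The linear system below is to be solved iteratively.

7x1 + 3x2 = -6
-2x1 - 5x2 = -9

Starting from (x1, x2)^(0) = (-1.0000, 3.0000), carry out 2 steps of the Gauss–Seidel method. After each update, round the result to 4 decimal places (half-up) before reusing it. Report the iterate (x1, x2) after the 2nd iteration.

(-1.9959, 2.5984)

Iteration 1:
  x1 = (-6 - (3)·3.0000) / (7) = -2.1429
  x2 = (-9 - (-2)·-2.1429) / (-5) = 2.6572
Iteration 2:
  x1 = (-6 - (3)·2.6572) / (7) = -1.9959
  x2 = (-9 - (-2)·-1.9959) / (-5) = 2.5984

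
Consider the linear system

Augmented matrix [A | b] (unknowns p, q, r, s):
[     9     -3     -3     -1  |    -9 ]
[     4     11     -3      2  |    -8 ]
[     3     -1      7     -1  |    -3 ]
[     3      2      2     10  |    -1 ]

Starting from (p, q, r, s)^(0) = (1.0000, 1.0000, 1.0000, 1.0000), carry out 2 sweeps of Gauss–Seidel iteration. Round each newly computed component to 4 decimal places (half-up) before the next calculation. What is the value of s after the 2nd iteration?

0.3358

Iteration 1:
  p = (-9 - (-3)·1.0000 - (-3)·1.0000 - (-1)·1.0000) / (9) = -0.2222
  q = (-8 - (4)·-0.2222 - (-3)·1.0000 - (2)·1.0000) / (11) = -0.5556
  r = (-3 - (3)·-0.2222 - (-1)·-0.5556 - (-1)·1.0000) / (7) = -0.2699
  s = (-1 - (3)·-0.2222 - (2)·-0.5556 - (2)·-0.2699) / (10) = 0.1318
Iteration 2:
  p = (-9 - (-3)·-0.5556 - (-3)·-0.2699 - (-1)·0.1318) / (9) = -1.2605
  q = (-8 - (4)·-1.2605 - (-3)·-0.2699 - (2)·0.1318) / (11) = -0.3665
  r = (-3 - (3)·-1.2605 - (-1)·-0.3665 - (-1)·0.1318) / (7) = 0.0781
  s = (-1 - (3)·-1.2605 - (2)·-0.3665 - (2)·0.0781) / (10) = 0.3358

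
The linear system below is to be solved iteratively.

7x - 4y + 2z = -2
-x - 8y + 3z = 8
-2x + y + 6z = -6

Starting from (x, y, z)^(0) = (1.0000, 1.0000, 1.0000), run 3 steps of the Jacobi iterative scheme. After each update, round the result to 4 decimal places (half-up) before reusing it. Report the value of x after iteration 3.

-0.7857

Iteration 1:
  x = (-2 - (-4)·1.0000 - (2)·1.0000) / (7) = 0.0000
  y = (8 - (-1)·1.0000 - (3)·1.0000) / (-8) = -0.7500
  z = (-6 - (-2)·1.0000 - (1)·1.0000) / (6) = -0.8333
Iteration 2:
  x = (-2 - (-4)·-0.7500 - (2)·-0.8333) / (7) = -0.4762
  y = (8 - (-1)·0.0000 - (3)·-0.8333) / (-8) = -1.3125
  z = (-6 - (-2)·0.0000 - (1)·-0.7500) / (6) = -0.8750
Iteration 3:
  x = (-2 - (-4)·-1.3125 - (2)·-0.8750) / (7) = -0.7857
  y = (8 - (-1)·-0.4762 - (3)·-0.8750) / (-8) = -1.2686
  z = (-6 - (-2)·-0.4762 - (1)·-1.3125) / (6) = -0.9400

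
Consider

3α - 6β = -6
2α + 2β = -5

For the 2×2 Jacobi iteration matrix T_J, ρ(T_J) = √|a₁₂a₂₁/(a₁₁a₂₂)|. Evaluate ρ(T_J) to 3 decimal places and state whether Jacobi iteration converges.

a₁₂a₂₁/(a₁₁a₂₂) = (-6)·(2) / ((3)·(2)) = -2.000000
ρ = √|-2.000000| = √2.000000 = 1.414
ρ > 1, so Jacobi diverges

1.414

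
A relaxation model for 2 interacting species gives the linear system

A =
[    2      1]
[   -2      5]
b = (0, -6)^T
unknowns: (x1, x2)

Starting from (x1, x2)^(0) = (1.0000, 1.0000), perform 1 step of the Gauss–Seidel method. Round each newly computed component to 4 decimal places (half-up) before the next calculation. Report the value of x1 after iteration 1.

-0.5000

Iteration 1:
  x1 = (0 - (1)·1.0000) / (2) = -0.5000
  x2 = (-6 - (-2)·-0.5000) / (5) = -1.4000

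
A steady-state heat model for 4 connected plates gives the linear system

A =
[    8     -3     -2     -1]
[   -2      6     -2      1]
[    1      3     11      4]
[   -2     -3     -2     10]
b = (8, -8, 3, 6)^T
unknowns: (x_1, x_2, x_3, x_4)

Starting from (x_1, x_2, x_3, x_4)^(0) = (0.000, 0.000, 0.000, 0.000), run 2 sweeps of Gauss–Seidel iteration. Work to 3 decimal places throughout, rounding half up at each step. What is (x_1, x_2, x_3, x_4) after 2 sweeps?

(0.813, -1.009, 0.259, 0.512)

Iteration 1:
  x_1 = (8 - (-3)·0.000 - (-2)·0.000 - (-1)·0.000) / (8) = 1.000
  x_2 = (-8 - (-2)·1.000 - (-2)·0.000 - (1)·0.000) / (6) = -1.000
  x_3 = (3 - (1)·1.000 - (3)·-1.000 - (4)·0.000) / (11) = 0.455
  x_4 = (6 - (-2)·1.000 - (-3)·-1.000 - (-2)·0.455) / (10) = 0.591
Iteration 2:
  x_1 = (8 - (-3)·-1.000 - (-2)·0.455 - (-1)·0.591) / (8) = 0.813
  x_2 = (-8 - (-2)·0.813 - (-2)·0.455 - (1)·0.591) / (6) = -1.009
  x_3 = (3 - (1)·0.813 - (3)·-1.009 - (4)·0.591) / (11) = 0.259
  x_4 = (6 - (-2)·0.813 - (-3)·-1.009 - (-2)·0.259) / (10) = 0.512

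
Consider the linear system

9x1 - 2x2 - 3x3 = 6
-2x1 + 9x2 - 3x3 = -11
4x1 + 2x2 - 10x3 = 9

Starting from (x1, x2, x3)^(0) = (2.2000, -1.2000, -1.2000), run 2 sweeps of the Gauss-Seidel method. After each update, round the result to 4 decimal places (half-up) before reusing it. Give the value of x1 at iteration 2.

Iteration 1:
  x1 = (6 - (-2)·-1.2000 - (-3)·-1.2000) / (9) = 0.0000
  x2 = (-11 - (-2)·0.0000 - (-3)·-1.2000) / (9) = -1.6222
  x3 = (9 - (4)·0.0000 - (2)·-1.6222) / (-10) = -1.2244
Iteration 2:
  x1 = (6 - (-2)·-1.6222 - (-3)·-1.2244) / (9) = -0.1020
  x2 = (-11 - (-2)·-0.1020 - (-3)·-1.2244) / (9) = -1.6530
  x3 = (9 - (4)·-0.1020 - (2)·-1.6530) / (-10) = -1.2714

-0.1020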